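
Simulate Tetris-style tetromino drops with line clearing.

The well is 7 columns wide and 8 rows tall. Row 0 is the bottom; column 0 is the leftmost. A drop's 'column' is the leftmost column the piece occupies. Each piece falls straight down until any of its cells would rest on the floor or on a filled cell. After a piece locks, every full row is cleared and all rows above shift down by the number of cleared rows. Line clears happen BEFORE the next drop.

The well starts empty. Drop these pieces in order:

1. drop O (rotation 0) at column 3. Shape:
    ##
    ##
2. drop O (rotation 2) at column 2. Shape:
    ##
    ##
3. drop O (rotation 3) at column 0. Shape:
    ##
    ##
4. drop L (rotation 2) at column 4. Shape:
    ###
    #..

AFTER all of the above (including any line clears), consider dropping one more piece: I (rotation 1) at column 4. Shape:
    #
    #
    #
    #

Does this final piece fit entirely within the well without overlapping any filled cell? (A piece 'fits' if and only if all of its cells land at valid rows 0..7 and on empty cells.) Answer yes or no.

Answer: yes

Derivation:
Drop 1: O rot0 at col 3 lands with bottom-row=0; cleared 0 line(s) (total 0); column heights now [0 0 0 2 2 0 0], max=2
Drop 2: O rot2 at col 2 lands with bottom-row=2; cleared 0 line(s) (total 0); column heights now [0 0 4 4 2 0 0], max=4
Drop 3: O rot3 at col 0 lands with bottom-row=0; cleared 0 line(s) (total 0); column heights now [2 2 4 4 2 0 0], max=4
Drop 4: L rot2 at col 4 lands with bottom-row=2; cleared 0 line(s) (total 0); column heights now [2 2 4 4 4 4 4], max=4
Test piece I rot1 at col 4 (width 1): heights before test = [2 2 4 4 4 4 4]; fits = True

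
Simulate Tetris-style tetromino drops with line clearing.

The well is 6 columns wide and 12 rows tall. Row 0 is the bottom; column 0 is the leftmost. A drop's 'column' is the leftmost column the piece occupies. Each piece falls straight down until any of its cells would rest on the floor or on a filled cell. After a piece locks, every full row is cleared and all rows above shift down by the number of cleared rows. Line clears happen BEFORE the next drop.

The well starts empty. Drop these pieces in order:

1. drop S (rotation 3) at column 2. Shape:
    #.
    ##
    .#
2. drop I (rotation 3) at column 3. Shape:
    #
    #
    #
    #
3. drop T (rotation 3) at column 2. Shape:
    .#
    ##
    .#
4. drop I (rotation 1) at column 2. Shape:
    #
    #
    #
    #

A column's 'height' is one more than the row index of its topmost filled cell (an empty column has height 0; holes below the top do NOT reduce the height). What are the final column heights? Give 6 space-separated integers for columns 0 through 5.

Answer: 0 0 12 9 0 0

Derivation:
Drop 1: S rot3 at col 2 lands with bottom-row=0; cleared 0 line(s) (total 0); column heights now [0 0 3 2 0 0], max=3
Drop 2: I rot3 at col 3 lands with bottom-row=2; cleared 0 line(s) (total 0); column heights now [0 0 3 6 0 0], max=6
Drop 3: T rot3 at col 2 lands with bottom-row=6; cleared 0 line(s) (total 0); column heights now [0 0 8 9 0 0], max=9
Drop 4: I rot1 at col 2 lands with bottom-row=8; cleared 0 line(s) (total 0); column heights now [0 0 12 9 0 0], max=12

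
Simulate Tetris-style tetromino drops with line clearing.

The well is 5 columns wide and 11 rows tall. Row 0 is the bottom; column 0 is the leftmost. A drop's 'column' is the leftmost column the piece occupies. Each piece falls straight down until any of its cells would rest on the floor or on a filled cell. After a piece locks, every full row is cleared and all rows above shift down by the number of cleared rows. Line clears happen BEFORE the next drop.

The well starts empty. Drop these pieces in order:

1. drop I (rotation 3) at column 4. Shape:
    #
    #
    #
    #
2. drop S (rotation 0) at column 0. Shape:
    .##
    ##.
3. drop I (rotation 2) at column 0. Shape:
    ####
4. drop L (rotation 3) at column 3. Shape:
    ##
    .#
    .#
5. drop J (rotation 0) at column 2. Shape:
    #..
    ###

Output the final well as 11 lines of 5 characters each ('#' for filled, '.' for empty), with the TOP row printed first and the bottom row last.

Answer: .....
.....
.....
..#..
..###
...##
....#
....#
....#
.##.#
##..#

Derivation:
Drop 1: I rot3 at col 4 lands with bottom-row=0; cleared 0 line(s) (total 0); column heights now [0 0 0 0 4], max=4
Drop 2: S rot0 at col 0 lands with bottom-row=0; cleared 0 line(s) (total 0); column heights now [1 2 2 0 4], max=4
Drop 3: I rot2 at col 0 lands with bottom-row=2; cleared 1 line(s) (total 1); column heights now [1 2 2 0 3], max=3
Drop 4: L rot3 at col 3 lands with bottom-row=3; cleared 0 line(s) (total 1); column heights now [1 2 2 6 6], max=6
Drop 5: J rot0 at col 2 lands with bottom-row=6; cleared 0 line(s) (total 1); column heights now [1 2 8 7 7], max=8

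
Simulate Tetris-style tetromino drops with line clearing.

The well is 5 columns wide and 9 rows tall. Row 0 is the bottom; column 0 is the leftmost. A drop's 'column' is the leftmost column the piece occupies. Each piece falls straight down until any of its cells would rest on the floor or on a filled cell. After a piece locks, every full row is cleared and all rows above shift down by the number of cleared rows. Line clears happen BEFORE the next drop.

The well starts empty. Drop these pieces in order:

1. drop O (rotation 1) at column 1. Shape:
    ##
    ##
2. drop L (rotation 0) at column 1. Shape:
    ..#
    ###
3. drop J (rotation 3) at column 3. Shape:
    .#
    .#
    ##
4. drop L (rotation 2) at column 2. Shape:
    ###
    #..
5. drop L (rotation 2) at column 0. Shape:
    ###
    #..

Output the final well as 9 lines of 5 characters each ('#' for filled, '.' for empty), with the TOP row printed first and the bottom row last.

Answer: ###..
#.###
..#.#
....#
...##
...#.
.###.
.##..
.##..

Derivation:
Drop 1: O rot1 at col 1 lands with bottom-row=0; cleared 0 line(s) (total 0); column heights now [0 2 2 0 0], max=2
Drop 2: L rot0 at col 1 lands with bottom-row=2; cleared 0 line(s) (total 0); column heights now [0 3 3 4 0], max=4
Drop 3: J rot3 at col 3 lands with bottom-row=4; cleared 0 line(s) (total 0); column heights now [0 3 3 5 7], max=7
Drop 4: L rot2 at col 2 lands with bottom-row=6; cleared 0 line(s) (total 0); column heights now [0 3 8 8 8], max=8
Drop 5: L rot2 at col 0 lands with bottom-row=7; cleared 0 line(s) (total 0); column heights now [9 9 9 8 8], max=9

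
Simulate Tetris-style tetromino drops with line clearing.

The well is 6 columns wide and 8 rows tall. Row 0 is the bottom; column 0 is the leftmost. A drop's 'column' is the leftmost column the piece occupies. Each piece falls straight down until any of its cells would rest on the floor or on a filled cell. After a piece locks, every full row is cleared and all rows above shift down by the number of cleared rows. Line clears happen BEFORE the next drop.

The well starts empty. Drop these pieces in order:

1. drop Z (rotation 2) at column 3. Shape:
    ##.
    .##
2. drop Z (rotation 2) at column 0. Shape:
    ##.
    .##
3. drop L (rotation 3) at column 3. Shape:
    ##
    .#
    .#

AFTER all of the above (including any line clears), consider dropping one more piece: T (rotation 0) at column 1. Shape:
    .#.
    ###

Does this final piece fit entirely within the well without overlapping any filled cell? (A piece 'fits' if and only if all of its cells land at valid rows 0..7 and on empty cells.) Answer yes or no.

Drop 1: Z rot2 at col 3 lands with bottom-row=0; cleared 0 line(s) (total 0); column heights now [0 0 0 2 2 1], max=2
Drop 2: Z rot2 at col 0 lands with bottom-row=0; cleared 0 line(s) (total 0); column heights now [2 2 1 2 2 1], max=2
Drop 3: L rot3 at col 3 lands with bottom-row=2; cleared 0 line(s) (total 0); column heights now [2 2 1 5 5 1], max=5
Test piece T rot0 at col 1 (width 3): heights before test = [2 2 1 5 5 1]; fits = True

Answer: yes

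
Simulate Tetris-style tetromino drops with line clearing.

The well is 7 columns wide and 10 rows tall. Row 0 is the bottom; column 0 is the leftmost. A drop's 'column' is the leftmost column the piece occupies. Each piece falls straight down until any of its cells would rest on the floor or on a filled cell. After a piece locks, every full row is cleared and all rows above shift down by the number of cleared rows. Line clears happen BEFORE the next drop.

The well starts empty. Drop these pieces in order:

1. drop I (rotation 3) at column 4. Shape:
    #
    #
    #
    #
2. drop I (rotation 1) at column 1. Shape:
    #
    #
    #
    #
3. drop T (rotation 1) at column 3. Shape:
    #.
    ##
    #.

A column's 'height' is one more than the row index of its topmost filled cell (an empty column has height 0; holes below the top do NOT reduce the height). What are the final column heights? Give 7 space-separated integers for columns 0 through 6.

Answer: 0 4 0 6 5 0 0

Derivation:
Drop 1: I rot3 at col 4 lands with bottom-row=0; cleared 0 line(s) (total 0); column heights now [0 0 0 0 4 0 0], max=4
Drop 2: I rot1 at col 1 lands with bottom-row=0; cleared 0 line(s) (total 0); column heights now [0 4 0 0 4 0 0], max=4
Drop 3: T rot1 at col 3 lands with bottom-row=3; cleared 0 line(s) (total 0); column heights now [0 4 0 6 5 0 0], max=6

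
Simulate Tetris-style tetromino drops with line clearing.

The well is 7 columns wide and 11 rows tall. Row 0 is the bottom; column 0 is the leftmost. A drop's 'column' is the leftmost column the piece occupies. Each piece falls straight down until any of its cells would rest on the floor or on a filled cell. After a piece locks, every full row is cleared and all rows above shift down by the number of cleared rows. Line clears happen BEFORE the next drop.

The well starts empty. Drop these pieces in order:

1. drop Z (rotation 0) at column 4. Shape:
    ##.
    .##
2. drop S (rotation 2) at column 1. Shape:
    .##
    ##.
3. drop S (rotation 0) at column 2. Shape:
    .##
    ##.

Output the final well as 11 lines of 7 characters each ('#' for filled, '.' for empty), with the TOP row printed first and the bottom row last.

Drop 1: Z rot0 at col 4 lands with bottom-row=0; cleared 0 line(s) (total 0); column heights now [0 0 0 0 2 2 1], max=2
Drop 2: S rot2 at col 1 lands with bottom-row=0; cleared 0 line(s) (total 0); column heights now [0 1 2 2 2 2 1], max=2
Drop 3: S rot0 at col 2 lands with bottom-row=2; cleared 0 line(s) (total 0); column heights now [0 1 3 4 4 2 1], max=4

Answer: .......
.......
.......
.......
.......
.......
.......
...##..
..##...
..####.
.##..##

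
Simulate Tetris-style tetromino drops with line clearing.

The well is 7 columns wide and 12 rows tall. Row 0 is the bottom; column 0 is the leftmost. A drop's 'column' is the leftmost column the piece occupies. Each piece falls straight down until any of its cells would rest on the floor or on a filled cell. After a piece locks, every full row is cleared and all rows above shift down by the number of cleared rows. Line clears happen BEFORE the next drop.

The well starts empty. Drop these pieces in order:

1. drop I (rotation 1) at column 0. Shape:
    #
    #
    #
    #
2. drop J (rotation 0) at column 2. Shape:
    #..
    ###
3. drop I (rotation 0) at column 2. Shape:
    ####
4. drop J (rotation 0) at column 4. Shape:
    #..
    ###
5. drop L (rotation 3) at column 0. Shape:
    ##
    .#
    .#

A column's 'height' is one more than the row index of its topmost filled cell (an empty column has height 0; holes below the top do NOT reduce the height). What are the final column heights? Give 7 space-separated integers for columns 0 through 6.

Answer: 5 5 3 3 5 4 4

Derivation:
Drop 1: I rot1 at col 0 lands with bottom-row=0; cleared 0 line(s) (total 0); column heights now [4 0 0 0 0 0 0], max=4
Drop 2: J rot0 at col 2 lands with bottom-row=0; cleared 0 line(s) (total 0); column heights now [4 0 2 1 1 0 0], max=4
Drop 3: I rot0 at col 2 lands with bottom-row=2; cleared 0 line(s) (total 0); column heights now [4 0 3 3 3 3 0], max=4
Drop 4: J rot0 at col 4 lands with bottom-row=3; cleared 0 line(s) (total 0); column heights now [4 0 3 3 5 4 4], max=5
Drop 5: L rot3 at col 0 lands with bottom-row=2; cleared 0 line(s) (total 0); column heights now [5 5 3 3 5 4 4], max=5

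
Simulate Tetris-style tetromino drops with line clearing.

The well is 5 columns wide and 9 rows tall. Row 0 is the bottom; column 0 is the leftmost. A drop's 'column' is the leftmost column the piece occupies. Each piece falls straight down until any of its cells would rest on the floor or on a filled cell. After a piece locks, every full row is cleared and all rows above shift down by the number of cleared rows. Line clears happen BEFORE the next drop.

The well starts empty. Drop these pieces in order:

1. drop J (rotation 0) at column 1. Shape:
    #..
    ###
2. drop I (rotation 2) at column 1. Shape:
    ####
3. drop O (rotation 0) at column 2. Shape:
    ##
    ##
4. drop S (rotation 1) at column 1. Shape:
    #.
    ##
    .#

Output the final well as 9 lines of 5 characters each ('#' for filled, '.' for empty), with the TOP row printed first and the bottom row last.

Answer: .....
.#...
.##..
..#..
..##.
..##.
.####
.#...
.###.

Derivation:
Drop 1: J rot0 at col 1 lands with bottom-row=0; cleared 0 line(s) (total 0); column heights now [0 2 1 1 0], max=2
Drop 2: I rot2 at col 1 lands with bottom-row=2; cleared 0 line(s) (total 0); column heights now [0 3 3 3 3], max=3
Drop 3: O rot0 at col 2 lands with bottom-row=3; cleared 0 line(s) (total 0); column heights now [0 3 5 5 3], max=5
Drop 4: S rot1 at col 1 lands with bottom-row=5; cleared 0 line(s) (total 0); column heights now [0 8 7 5 3], max=8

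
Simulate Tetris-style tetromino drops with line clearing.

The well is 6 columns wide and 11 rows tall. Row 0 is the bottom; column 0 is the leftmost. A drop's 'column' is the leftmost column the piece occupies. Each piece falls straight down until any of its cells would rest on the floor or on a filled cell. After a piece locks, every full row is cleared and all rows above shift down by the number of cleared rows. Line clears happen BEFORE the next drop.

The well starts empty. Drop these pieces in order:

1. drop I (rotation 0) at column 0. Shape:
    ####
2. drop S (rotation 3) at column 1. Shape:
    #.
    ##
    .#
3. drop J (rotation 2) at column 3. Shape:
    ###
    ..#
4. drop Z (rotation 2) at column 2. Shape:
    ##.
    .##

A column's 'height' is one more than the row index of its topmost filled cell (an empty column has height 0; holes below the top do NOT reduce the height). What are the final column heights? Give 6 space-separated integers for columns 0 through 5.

Drop 1: I rot0 at col 0 lands with bottom-row=0; cleared 0 line(s) (total 0); column heights now [1 1 1 1 0 0], max=1
Drop 2: S rot3 at col 1 lands with bottom-row=1; cleared 0 line(s) (total 0); column heights now [1 4 3 1 0 0], max=4
Drop 3: J rot2 at col 3 lands with bottom-row=0; cleared 0 line(s) (total 0); column heights now [1 4 3 2 2 2], max=4
Drop 4: Z rot2 at col 2 lands with bottom-row=2; cleared 0 line(s) (total 0); column heights now [1 4 4 4 3 2], max=4

Answer: 1 4 4 4 3 2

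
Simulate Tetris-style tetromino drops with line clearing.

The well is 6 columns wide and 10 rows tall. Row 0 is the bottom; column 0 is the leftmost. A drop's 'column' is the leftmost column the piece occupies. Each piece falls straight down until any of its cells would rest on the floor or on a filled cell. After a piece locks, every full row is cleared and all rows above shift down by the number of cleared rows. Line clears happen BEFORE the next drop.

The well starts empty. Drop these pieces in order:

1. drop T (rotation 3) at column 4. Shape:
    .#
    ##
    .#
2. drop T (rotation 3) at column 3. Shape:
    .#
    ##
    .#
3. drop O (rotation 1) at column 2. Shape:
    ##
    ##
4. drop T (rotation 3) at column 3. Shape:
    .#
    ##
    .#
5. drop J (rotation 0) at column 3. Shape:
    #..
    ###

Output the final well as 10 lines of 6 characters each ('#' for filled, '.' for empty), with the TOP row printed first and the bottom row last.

Answer: ...#..
...###
....#.
...##.
..###.
..###.
...##.
....##
....##
.....#

Derivation:
Drop 1: T rot3 at col 4 lands with bottom-row=0; cleared 0 line(s) (total 0); column heights now [0 0 0 0 2 3], max=3
Drop 2: T rot3 at col 3 lands with bottom-row=2; cleared 0 line(s) (total 0); column heights now [0 0 0 4 5 3], max=5
Drop 3: O rot1 at col 2 lands with bottom-row=4; cleared 0 line(s) (total 0); column heights now [0 0 6 6 5 3], max=6
Drop 4: T rot3 at col 3 lands with bottom-row=5; cleared 0 line(s) (total 0); column heights now [0 0 6 7 8 3], max=8
Drop 5: J rot0 at col 3 lands with bottom-row=8; cleared 0 line(s) (total 0); column heights now [0 0 6 10 9 9], max=10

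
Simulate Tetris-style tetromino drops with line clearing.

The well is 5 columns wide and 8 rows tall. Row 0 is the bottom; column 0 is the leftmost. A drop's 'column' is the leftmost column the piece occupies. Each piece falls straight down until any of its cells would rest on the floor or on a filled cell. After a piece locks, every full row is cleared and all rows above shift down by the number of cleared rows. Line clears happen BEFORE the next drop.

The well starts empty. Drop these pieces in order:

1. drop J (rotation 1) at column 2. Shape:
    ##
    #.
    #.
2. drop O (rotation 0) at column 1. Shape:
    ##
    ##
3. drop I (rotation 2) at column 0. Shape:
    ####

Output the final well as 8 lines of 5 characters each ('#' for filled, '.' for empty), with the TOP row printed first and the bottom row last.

Drop 1: J rot1 at col 2 lands with bottom-row=0; cleared 0 line(s) (total 0); column heights now [0 0 3 3 0], max=3
Drop 2: O rot0 at col 1 lands with bottom-row=3; cleared 0 line(s) (total 0); column heights now [0 5 5 3 0], max=5
Drop 3: I rot2 at col 0 lands with bottom-row=5; cleared 0 line(s) (total 0); column heights now [6 6 6 6 0], max=6

Answer: .....
.....
####.
.##..
.##..
..##.
..#..
..#..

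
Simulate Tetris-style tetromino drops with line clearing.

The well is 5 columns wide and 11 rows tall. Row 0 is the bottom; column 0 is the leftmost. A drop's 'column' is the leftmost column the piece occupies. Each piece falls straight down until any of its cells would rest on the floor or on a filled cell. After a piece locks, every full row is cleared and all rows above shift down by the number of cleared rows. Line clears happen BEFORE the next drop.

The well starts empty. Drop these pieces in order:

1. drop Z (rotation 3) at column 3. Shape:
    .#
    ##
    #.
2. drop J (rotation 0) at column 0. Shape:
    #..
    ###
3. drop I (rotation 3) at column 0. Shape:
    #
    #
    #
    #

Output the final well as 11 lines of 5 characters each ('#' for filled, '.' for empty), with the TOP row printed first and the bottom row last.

Answer: .....
.....
.....
.....
.....
#....
#....
#....
#...#
#..##
####.

Derivation:
Drop 1: Z rot3 at col 3 lands with bottom-row=0; cleared 0 line(s) (total 0); column heights now [0 0 0 2 3], max=3
Drop 2: J rot0 at col 0 lands with bottom-row=0; cleared 0 line(s) (total 0); column heights now [2 1 1 2 3], max=3
Drop 3: I rot3 at col 0 lands with bottom-row=2; cleared 0 line(s) (total 0); column heights now [6 1 1 2 3], max=6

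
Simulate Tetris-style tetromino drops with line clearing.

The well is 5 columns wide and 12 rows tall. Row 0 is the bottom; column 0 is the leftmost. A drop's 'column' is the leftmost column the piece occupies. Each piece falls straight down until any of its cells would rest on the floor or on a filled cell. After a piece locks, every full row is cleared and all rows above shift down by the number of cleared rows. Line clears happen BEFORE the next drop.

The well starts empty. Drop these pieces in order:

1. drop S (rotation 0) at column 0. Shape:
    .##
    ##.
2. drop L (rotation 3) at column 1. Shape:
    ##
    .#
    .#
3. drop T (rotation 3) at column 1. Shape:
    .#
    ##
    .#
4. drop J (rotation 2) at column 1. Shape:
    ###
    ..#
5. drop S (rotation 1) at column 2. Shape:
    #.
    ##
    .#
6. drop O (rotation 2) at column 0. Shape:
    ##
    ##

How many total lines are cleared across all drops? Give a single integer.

Drop 1: S rot0 at col 0 lands with bottom-row=0; cleared 0 line(s) (total 0); column heights now [1 2 2 0 0], max=2
Drop 2: L rot3 at col 1 lands with bottom-row=2; cleared 0 line(s) (total 0); column heights now [1 5 5 0 0], max=5
Drop 3: T rot3 at col 1 lands with bottom-row=5; cleared 0 line(s) (total 0); column heights now [1 7 8 0 0], max=8
Drop 4: J rot2 at col 1 lands with bottom-row=7; cleared 0 line(s) (total 0); column heights now [1 9 9 9 0], max=9
Drop 5: S rot1 at col 2 lands with bottom-row=9; cleared 0 line(s) (total 0); column heights now [1 9 12 11 0], max=12
Drop 6: O rot2 at col 0 lands with bottom-row=9; cleared 0 line(s) (total 0); column heights now [11 11 12 11 0], max=12

Answer: 0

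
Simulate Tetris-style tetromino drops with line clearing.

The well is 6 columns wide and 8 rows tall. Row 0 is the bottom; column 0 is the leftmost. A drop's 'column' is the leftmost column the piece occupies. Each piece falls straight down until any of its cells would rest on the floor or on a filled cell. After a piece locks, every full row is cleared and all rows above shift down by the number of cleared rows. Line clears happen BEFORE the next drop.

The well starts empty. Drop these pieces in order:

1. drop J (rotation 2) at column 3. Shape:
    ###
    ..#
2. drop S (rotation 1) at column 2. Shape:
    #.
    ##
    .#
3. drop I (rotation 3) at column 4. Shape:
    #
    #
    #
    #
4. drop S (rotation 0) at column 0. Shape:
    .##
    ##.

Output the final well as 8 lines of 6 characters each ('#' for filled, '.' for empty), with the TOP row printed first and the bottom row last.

Drop 1: J rot2 at col 3 lands with bottom-row=0; cleared 0 line(s) (total 0); column heights now [0 0 0 2 2 2], max=2
Drop 2: S rot1 at col 2 lands with bottom-row=2; cleared 0 line(s) (total 0); column heights now [0 0 5 4 2 2], max=5
Drop 3: I rot3 at col 4 lands with bottom-row=2; cleared 0 line(s) (total 0); column heights now [0 0 5 4 6 2], max=6
Drop 4: S rot0 at col 0 lands with bottom-row=4; cleared 0 line(s) (total 0); column heights now [5 6 6 4 6 2], max=6

Answer: ......
......
.##.#.
###.#.
..###.
...##.
...###
.....#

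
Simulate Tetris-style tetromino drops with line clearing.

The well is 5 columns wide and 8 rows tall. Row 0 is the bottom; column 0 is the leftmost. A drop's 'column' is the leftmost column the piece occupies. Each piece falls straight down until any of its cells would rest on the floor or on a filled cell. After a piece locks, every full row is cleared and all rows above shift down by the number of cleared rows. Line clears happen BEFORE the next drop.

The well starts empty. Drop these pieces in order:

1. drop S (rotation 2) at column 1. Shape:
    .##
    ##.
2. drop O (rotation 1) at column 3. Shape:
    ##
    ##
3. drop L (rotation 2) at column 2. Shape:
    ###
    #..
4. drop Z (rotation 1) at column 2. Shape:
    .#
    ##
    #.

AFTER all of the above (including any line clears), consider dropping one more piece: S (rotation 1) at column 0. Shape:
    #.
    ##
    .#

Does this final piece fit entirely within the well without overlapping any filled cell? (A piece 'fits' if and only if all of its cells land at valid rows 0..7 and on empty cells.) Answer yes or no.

Drop 1: S rot2 at col 1 lands with bottom-row=0; cleared 0 line(s) (total 0); column heights now [0 1 2 2 0], max=2
Drop 2: O rot1 at col 3 lands with bottom-row=2; cleared 0 line(s) (total 0); column heights now [0 1 2 4 4], max=4
Drop 3: L rot2 at col 2 lands with bottom-row=3; cleared 0 line(s) (total 0); column heights now [0 1 5 5 5], max=5
Drop 4: Z rot1 at col 2 lands with bottom-row=5; cleared 0 line(s) (total 0); column heights now [0 1 7 8 5], max=8
Test piece S rot1 at col 0 (width 2): heights before test = [0 1 7 8 5]; fits = True

Answer: yes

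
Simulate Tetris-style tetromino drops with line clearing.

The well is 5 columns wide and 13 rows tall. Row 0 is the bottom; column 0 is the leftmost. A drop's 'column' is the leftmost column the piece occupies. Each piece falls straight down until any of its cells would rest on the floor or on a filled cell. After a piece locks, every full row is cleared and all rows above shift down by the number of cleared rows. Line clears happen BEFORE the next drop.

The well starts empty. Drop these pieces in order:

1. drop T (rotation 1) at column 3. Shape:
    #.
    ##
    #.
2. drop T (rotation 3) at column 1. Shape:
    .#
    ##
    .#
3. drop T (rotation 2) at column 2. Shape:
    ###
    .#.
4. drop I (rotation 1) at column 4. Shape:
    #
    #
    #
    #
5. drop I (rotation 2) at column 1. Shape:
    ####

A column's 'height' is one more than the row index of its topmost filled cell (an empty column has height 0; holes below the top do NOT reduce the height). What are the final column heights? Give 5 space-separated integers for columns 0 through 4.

Drop 1: T rot1 at col 3 lands with bottom-row=0; cleared 0 line(s) (total 0); column heights now [0 0 0 3 2], max=3
Drop 2: T rot3 at col 1 lands with bottom-row=0; cleared 0 line(s) (total 0); column heights now [0 2 3 3 2], max=3
Drop 3: T rot2 at col 2 lands with bottom-row=3; cleared 0 line(s) (total 0); column heights now [0 2 5 5 5], max=5
Drop 4: I rot1 at col 4 lands with bottom-row=5; cleared 0 line(s) (total 0); column heights now [0 2 5 5 9], max=9
Drop 5: I rot2 at col 1 lands with bottom-row=9; cleared 0 line(s) (total 0); column heights now [0 10 10 10 10], max=10

Answer: 0 10 10 10 10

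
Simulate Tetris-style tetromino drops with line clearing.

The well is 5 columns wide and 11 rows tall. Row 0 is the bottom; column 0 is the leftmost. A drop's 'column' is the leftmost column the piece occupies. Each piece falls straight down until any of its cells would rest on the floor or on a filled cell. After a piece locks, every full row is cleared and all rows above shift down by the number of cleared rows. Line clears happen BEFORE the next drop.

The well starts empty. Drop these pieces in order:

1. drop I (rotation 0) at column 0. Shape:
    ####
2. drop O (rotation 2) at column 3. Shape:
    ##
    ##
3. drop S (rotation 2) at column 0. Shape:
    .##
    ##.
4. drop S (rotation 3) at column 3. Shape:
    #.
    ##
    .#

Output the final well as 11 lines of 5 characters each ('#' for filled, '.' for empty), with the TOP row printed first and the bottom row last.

Answer: .....
.....
.....
.....
.....
...#.
...##
....#
.####
##.##
####.

Derivation:
Drop 1: I rot0 at col 0 lands with bottom-row=0; cleared 0 line(s) (total 0); column heights now [1 1 1 1 0], max=1
Drop 2: O rot2 at col 3 lands with bottom-row=1; cleared 0 line(s) (total 0); column heights now [1 1 1 3 3], max=3
Drop 3: S rot2 at col 0 lands with bottom-row=1; cleared 0 line(s) (total 0); column heights now [2 3 3 3 3], max=3
Drop 4: S rot3 at col 3 lands with bottom-row=3; cleared 0 line(s) (total 0); column heights now [2 3 3 6 5], max=6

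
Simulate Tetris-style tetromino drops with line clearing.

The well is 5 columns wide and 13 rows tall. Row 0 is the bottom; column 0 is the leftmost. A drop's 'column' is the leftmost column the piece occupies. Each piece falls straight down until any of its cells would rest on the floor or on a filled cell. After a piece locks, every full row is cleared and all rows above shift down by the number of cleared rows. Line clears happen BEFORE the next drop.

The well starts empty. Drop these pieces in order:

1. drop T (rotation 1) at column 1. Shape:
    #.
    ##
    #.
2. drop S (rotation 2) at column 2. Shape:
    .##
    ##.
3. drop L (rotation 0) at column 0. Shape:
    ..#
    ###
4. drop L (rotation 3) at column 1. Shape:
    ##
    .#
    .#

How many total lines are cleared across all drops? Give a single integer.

Drop 1: T rot1 at col 1 lands with bottom-row=0; cleared 0 line(s) (total 0); column heights now [0 3 2 0 0], max=3
Drop 2: S rot2 at col 2 lands with bottom-row=2; cleared 0 line(s) (total 0); column heights now [0 3 3 4 4], max=4
Drop 3: L rot0 at col 0 lands with bottom-row=3; cleared 1 line(s) (total 1); column heights now [0 3 4 3 0], max=4
Drop 4: L rot3 at col 1 lands with bottom-row=4; cleared 0 line(s) (total 1); column heights now [0 7 7 3 0], max=7

Answer: 1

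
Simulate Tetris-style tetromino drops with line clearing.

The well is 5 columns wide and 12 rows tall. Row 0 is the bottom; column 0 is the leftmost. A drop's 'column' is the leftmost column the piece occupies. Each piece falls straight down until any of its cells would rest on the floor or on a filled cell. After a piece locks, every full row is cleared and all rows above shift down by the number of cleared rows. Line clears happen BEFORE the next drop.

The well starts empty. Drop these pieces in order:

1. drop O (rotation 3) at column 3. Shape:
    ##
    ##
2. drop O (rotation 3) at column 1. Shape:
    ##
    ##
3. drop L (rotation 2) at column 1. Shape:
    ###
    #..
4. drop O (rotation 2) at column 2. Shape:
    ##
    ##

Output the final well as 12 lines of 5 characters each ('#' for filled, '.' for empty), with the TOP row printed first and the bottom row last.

Answer: .....
.....
.....
.....
.....
.....
..##.
..##.
.###.
.#...
.####
.####

Derivation:
Drop 1: O rot3 at col 3 lands with bottom-row=0; cleared 0 line(s) (total 0); column heights now [0 0 0 2 2], max=2
Drop 2: O rot3 at col 1 lands with bottom-row=0; cleared 0 line(s) (total 0); column heights now [0 2 2 2 2], max=2
Drop 3: L rot2 at col 1 lands with bottom-row=2; cleared 0 line(s) (total 0); column heights now [0 4 4 4 2], max=4
Drop 4: O rot2 at col 2 lands with bottom-row=4; cleared 0 line(s) (total 0); column heights now [0 4 6 6 2], max=6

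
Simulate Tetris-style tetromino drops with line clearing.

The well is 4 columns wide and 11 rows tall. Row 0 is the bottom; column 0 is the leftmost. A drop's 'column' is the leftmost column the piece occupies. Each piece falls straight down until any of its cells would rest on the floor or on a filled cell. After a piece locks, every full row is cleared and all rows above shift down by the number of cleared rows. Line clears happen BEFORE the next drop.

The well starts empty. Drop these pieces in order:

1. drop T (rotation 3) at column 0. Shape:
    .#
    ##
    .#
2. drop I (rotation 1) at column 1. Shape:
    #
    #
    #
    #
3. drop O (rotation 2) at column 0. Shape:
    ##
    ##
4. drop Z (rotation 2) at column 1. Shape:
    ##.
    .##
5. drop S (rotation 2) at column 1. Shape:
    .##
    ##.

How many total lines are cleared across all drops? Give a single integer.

Answer: 1

Derivation:
Drop 1: T rot3 at col 0 lands with bottom-row=0; cleared 0 line(s) (total 0); column heights now [2 3 0 0], max=3
Drop 2: I rot1 at col 1 lands with bottom-row=3; cleared 0 line(s) (total 0); column heights now [2 7 0 0], max=7
Drop 3: O rot2 at col 0 lands with bottom-row=7; cleared 0 line(s) (total 0); column heights now [9 9 0 0], max=9
Drop 4: Z rot2 at col 1 lands with bottom-row=8; cleared 1 line(s) (total 1); column heights now [8 9 9 0], max=9
Drop 5: S rot2 at col 1 lands with bottom-row=9; cleared 0 line(s) (total 1); column heights now [8 10 11 11], max=11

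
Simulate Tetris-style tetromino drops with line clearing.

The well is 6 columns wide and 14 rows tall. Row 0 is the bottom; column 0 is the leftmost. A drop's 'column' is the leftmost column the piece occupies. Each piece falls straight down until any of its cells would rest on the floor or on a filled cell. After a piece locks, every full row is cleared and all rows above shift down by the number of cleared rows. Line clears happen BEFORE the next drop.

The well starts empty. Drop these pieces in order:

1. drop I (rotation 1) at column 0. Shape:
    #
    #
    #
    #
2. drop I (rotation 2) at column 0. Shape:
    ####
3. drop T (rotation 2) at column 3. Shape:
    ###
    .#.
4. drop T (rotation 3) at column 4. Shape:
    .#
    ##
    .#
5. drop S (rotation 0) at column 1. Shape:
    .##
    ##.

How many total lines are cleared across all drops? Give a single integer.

Answer: 0

Derivation:
Drop 1: I rot1 at col 0 lands with bottom-row=0; cleared 0 line(s) (total 0); column heights now [4 0 0 0 0 0], max=4
Drop 2: I rot2 at col 0 lands with bottom-row=4; cleared 0 line(s) (total 0); column heights now [5 5 5 5 0 0], max=5
Drop 3: T rot2 at col 3 lands with bottom-row=4; cleared 0 line(s) (total 0); column heights now [5 5 5 6 6 6], max=6
Drop 4: T rot3 at col 4 lands with bottom-row=6; cleared 0 line(s) (total 0); column heights now [5 5 5 6 8 9], max=9
Drop 5: S rot0 at col 1 lands with bottom-row=5; cleared 0 line(s) (total 0); column heights now [5 6 7 7 8 9], max=9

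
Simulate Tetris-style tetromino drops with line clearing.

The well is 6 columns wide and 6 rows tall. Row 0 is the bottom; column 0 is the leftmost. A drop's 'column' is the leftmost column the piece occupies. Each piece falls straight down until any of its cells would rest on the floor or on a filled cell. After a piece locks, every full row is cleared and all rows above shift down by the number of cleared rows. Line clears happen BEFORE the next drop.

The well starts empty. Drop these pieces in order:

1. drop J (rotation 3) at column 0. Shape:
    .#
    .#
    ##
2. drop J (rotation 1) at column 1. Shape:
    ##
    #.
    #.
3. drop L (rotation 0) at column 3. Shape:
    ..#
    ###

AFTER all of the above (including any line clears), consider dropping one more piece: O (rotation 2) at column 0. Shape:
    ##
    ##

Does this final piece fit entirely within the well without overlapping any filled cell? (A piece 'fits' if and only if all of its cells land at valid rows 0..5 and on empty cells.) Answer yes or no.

Answer: no

Derivation:
Drop 1: J rot3 at col 0 lands with bottom-row=0; cleared 0 line(s) (total 0); column heights now [1 3 0 0 0 0], max=3
Drop 2: J rot1 at col 1 lands with bottom-row=3; cleared 0 line(s) (total 0); column heights now [1 6 6 0 0 0], max=6
Drop 3: L rot0 at col 3 lands with bottom-row=0; cleared 0 line(s) (total 0); column heights now [1 6 6 1 1 2], max=6
Test piece O rot2 at col 0 (width 2): heights before test = [1 6 6 1 1 2]; fits = False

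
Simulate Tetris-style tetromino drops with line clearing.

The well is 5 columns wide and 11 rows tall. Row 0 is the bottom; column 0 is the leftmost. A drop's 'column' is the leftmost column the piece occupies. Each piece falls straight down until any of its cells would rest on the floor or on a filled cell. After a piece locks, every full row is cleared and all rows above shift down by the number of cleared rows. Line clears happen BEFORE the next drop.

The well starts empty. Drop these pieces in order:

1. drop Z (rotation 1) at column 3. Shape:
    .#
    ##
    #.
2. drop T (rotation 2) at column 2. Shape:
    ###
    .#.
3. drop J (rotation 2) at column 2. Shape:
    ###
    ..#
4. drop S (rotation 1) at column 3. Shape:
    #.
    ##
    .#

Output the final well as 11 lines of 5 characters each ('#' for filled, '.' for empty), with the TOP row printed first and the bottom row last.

Answer: .....
.....
...#.
...##
....#
..###
....#
..###
...##
...##
...#.

Derivation:
Drop 1: Z rot1 at col 3 lands with bottom-row=0; cleared 0 line(s) (total 0); column heights now [0 0 0 2 3], max=3
Drop 2: T rot2 at col 2 lands with bottom-row=2; cleared 0 line(s) (total 0); column heights now [0 0 4 4 4], max=4
Drop 3: J rot2 at col 2 lands with bottom-row=4; cleared 0 line(s) (total 0); column heights now [0 0 6 6 6], max=6
Drop 4: S rot1 at col 3 lands with bottom-row=6; cleared 0 line(s) (total 0); column heights now [0 0 6 9 8], max=9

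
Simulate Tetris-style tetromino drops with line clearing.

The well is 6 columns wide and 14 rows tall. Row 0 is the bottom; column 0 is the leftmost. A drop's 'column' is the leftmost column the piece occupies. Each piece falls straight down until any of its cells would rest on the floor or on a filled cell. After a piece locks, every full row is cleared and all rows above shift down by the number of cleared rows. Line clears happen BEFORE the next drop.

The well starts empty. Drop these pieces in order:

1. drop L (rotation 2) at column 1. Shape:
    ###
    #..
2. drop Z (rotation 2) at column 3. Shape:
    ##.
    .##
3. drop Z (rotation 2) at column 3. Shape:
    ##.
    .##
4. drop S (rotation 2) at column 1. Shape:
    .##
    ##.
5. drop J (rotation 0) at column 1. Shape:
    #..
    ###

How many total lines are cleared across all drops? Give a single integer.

Answer: 0

Derivation:
Drop 1: L rot2 at col 1 lands with bottom-row=0; cleared 0 line(s) (total 0); column heights now [0 2 2 2 0 0], max=2
Drop 2: Z rot2 at col 3 lands with bottom-row=1; cleared 0 line(s) (total 0); column heights now [0 2 2 3 3 2], max=3
Drop 3: Z rot2 at col 3 lands with bottom-row=3; cleared 0 line(s) (total 0); column heights now [0 2 2 5 5 4], max=5
Drop 4: S rot2 at col 1 lands with bottom-row=4; cleared 0 line(s) (total 0); column heights now [0 5 6 6 5 4], max=6
Drop 5: J rot0 at col 1 lands with bottom-row=6; cleared 0 line(s) (total 0); column heights now [0 8 7 7 5 4], max=8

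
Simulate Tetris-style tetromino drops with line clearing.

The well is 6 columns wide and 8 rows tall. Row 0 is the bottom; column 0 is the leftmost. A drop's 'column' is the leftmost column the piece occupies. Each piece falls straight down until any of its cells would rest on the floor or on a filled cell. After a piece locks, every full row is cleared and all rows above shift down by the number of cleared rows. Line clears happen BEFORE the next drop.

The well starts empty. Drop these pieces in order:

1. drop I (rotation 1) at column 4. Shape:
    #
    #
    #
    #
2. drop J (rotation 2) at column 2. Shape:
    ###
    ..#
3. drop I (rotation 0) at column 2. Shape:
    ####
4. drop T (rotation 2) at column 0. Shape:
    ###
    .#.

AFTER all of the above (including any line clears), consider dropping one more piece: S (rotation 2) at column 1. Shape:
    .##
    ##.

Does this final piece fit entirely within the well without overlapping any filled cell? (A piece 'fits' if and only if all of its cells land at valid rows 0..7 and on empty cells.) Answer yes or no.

Drop 1: I rot1 at col 4 lands with bottom-row=0; cleared 0 line(s) (total 0); column heights now [0 0 0 0 4 0], max=4
Drop 2: J rot2 at col 2 lands with bottom-row=4; cleared 0 line(s) (total 0); column heights now [0 0 6 6 6 0], max=6
Drop 3: I rot0 at col 2 lands with bottom-row=6; cleared 0 line(s) (total 0); column heights now [0 0 7 7 7 7], max=7
Drop 4: T rot2 at col 0 lands with bottom-row=6; cleared 0 line(s) (total 0); column heights now [8 8 8 7 7 7], max=8
Test piece S rot2 at col 1 (width 3): heights before test = [8 8 8 7 7 7]; fits = False

Answer: no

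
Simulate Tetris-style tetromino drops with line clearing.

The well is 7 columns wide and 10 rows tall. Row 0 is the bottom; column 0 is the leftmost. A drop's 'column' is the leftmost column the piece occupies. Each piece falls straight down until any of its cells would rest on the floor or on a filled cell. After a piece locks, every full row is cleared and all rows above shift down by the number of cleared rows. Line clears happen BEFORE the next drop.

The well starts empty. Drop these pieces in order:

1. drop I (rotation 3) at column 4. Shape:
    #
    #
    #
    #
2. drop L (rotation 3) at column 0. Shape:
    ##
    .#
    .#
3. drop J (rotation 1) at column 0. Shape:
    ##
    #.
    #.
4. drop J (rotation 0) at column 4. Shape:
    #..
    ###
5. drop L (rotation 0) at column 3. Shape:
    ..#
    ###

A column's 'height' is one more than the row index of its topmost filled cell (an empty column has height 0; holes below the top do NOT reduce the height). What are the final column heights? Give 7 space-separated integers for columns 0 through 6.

Answer: 6 6 0 7 7 8 5

Derivation:
Drop 1: I rot3 at col 4 lands with bottom-row=0; cleared 0 line(s) (total 0); column heights now [0 0 0 0 4 0 0], max=4
Drop 2: L rot3 at col 0 lands with bottom-row=0; cleared 0 line(s) (total 0); column heights now [3 3 0 0 4 0 0], max=4
Drop 3: J rot1 at col 0 lands with bottom-row=3; cleared 0 line(s) (total 0); column heights now [6 6 0 0 4 0 0], max=6
Drop 4: J rot0 at col 4 lands with bottom-row=4; cleared 0 line(s) (total 0); column heights now [6 6 0 0 6 5 5], max=6
Drop 5: L rot0 at col 3 lands with bottom-row=6; cleared 0 line(s) (total 0); column heights now [6 6 0 7 7 8 5], max=8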